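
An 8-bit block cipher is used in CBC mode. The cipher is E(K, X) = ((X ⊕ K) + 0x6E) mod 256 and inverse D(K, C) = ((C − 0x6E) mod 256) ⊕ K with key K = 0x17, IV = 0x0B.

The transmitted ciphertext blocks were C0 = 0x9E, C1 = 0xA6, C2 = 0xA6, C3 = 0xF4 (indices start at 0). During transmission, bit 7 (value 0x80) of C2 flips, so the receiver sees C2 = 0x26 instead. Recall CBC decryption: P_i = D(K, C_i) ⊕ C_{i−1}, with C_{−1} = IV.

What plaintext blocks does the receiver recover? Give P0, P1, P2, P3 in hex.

Only C2 changed, to 0x26. In CBC, a change in C_i garbles P_i and flips the same bit in P_{i+1}. Decrypting the received ciphertext:
P0: D(K, 0x9E) = 0x27; 0x27 ⊕ 0x0B = 0x2C.
P1: D(K, 0xA6) = 0x2F; 0x2F ⊕ 0x9E = 0xB1.
P2: D(K, 0x26) = 0xAF; 0xAF ⊕ 0xA6 = 0x09.
P3: D(K, 0xF4) = 0x91; 0x91 ⊕ 0x26 = 0xB7.
Blocks that differ from the original plaintext: P2, P3.

P0 = 0x2C, P1 = 0xB1, P2 = 0x09, P3 = 0xB7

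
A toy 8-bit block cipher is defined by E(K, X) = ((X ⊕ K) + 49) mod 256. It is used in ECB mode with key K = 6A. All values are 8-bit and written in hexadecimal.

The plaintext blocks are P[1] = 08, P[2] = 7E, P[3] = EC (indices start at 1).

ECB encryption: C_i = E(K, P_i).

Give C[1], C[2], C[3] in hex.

C[1] = AB, C[2] = 5D, C[3] = CF

C[1]: E(K, 08) = AB.
C[2]: E(K, 7E) = 5D.
C[3]: E(K, EC) = CF.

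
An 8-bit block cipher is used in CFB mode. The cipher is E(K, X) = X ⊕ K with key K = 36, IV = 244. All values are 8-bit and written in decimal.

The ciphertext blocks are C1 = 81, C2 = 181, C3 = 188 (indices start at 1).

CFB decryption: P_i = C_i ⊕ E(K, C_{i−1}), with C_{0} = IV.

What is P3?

P3 = 45

P3: E(K, 181) = 145; 188 ⊕ 145 = 45.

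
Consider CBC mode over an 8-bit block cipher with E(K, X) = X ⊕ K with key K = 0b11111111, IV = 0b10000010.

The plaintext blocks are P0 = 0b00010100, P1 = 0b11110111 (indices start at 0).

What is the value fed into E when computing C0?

0b10010110

CBC encryption: C_i = E(K, P_i ⊕ C_{i−1}), with C_{−1} = IV.
C0: P0 ⊕ 0b10000010 = 0b10010110; E(K, 0b10010110) = 0b01101001.
So the input to E for block 0 is 0b10010110.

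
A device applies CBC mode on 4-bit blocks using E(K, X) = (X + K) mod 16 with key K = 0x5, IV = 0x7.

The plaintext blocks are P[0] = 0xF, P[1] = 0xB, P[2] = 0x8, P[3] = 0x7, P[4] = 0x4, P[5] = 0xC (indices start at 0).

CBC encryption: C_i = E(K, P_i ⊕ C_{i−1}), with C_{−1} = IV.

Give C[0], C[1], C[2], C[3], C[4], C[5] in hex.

C[0] = 0xD, C[1] = 0xB, C[2] = 0x8, C[3] = 0x4, C[4] = 0x5, C[5] = 0xE

C[0]: P[0] ⊕ 0x7 = 0x8; E(K, 0x8) = 0xD.
C[1]: P[1] ⊕ 0xD = 0x6; E(K, 0x6) = 0xB.
C[2]: P[2] ⊕ 0xB = 0x3; E(K, 0x3) = 0x8.
C[3]: P[3] ⊕ 0x8 = 0xF; E(K, 0xF) = 0x4.
C[4]: P[4] ⊕ 0x4 = 0x0; E(K, 0x0) = 0x5.
C[5]: P[5] ⊕ 0x5 = 0x9; E(K, 0x9) = 0xE.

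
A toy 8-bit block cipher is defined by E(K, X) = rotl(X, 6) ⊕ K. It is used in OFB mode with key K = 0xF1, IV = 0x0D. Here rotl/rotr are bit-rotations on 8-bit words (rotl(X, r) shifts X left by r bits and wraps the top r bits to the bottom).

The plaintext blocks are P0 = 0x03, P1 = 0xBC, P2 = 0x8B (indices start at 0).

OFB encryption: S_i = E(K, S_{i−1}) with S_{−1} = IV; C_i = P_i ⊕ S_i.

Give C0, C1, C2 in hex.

C0: S = E(K, 0x0D) = 0xB2; 0x03 ⊕ 0xB2 = 0xB1.
C1: S = E(K, 0xB2) = 0x5D; 0xBC ⊕ 0x5D = 0xE1.
C2: S = E(K, 0x5D) = 0xA6; 0x8B ⊕ 0xA6 = 0x2D.

C0 = 0xB1, C1 = 0xE1, C2 = 0x2D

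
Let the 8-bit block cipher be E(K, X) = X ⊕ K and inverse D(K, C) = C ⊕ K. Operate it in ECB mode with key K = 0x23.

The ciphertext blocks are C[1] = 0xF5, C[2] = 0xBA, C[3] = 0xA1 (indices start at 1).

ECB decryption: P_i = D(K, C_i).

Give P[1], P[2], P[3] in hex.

P[1] = 0xD6, P[2] = 0x99, P[3] = 0x82

P[1]: D(K, 0xF5) = 0xD6.
P[2]: D(K, 0xBA) = 0x99.
P[3]: D(K, 0xA1) = 0x82.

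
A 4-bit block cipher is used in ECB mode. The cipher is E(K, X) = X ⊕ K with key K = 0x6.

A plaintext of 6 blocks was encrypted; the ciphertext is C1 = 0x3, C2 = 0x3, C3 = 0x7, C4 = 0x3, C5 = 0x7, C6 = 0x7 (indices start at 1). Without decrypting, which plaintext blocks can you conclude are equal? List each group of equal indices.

ECB encrypts each block independently with the same key, so equal ciphertext blocks imply equal plaintext blocks.
C1 = C2 = C4 = 0x3, so P1 = P2 = P4.
C3 = C5 = C6 = 0x7, so P3 = P5 = P6.

P1 = P2 = P4; P3 = P5 = P6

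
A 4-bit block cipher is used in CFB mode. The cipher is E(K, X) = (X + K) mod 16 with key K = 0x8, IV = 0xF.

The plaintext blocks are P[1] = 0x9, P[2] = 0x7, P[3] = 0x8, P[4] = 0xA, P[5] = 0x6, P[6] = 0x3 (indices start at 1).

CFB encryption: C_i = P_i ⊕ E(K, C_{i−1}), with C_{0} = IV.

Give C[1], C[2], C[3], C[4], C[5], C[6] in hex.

C[1]: E(K, 0xF) = 0x7; 0x9 ⊕ 0x7 = 0xE.
C[2]: E(K, 0xE) = 0x6; 0x7 ⊕ 0x6 = 0x1.
C[3]: E(K, 0x1) = 0x9; 0x8 ⊕ 0x9 = 0x1.
C[4]: E(K, 0x1) = 0x9; 0xA ⊕ 0x9 = 0x3.
C[5]: E(K, 0x3) = 0xB; 0x6 ⊕ 0xB = 0xD.
C[6]: E(K, 0xD) = 0x5; 0x3 ⊕ 0x5 = 0x6.

C[1] = 0xE, C[2] = 0x1, C[3] = 0x1, C[4] = 0x3, C[5] = 0xD, C[6] = 0x6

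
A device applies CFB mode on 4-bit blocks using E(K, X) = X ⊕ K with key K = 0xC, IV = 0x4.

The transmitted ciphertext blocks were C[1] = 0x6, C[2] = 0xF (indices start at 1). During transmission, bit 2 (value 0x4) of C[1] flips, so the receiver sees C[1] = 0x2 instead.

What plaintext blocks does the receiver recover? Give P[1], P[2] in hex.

CFB decryption: P_i = C_i ⊕ E(K, C_{i−1}), with C_{0} = IV.
Only C[1] changed, to 0x2. In CFB, a change in C_i flips the same bit in P_i and garbles P_{i+1}. Decrypting the received ciphertext:
P[1]: E(K, 0x4) = 0x8; 0x2 ⊕ 0x8 = 0xA.
P[2]: E(K, 0x2) = 0xE; 0xF ⊕ 0xE = 0x1.
Blocks that differ from the original plaintext: P[1], P[2].

P[1] = 0xA, P[2] = 0x1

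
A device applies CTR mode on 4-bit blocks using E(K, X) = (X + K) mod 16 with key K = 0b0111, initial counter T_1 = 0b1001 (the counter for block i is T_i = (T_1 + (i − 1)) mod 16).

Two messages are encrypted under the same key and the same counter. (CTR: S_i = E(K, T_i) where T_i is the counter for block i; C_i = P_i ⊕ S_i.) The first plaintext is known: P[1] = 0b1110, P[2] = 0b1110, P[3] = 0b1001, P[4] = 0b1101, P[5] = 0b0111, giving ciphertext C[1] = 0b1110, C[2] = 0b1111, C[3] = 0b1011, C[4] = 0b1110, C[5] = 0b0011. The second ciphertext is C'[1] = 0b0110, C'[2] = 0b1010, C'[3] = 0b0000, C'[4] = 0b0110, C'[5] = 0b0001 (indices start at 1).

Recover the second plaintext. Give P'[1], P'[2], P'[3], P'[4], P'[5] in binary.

In CTR with a reused counter, both messages share the same keystream S_i, so C_i ⊕ C'_i = P_i ⊕ P'_i and thus P'_i = P_i ⊕ C_i ⊕ C'_i.
P'[1]: 0b1110 ⊕ 0b1110 ⊕ 0b0110 = 0b0110.
P'[2]: 0b1110 ⊕ 0b1111 ⊕ 0b1010 = 0b1011.
P'[3]: 0b1001 ⊕ 0b1011 ⊕ 0b0000 = 0b0010.
P'[4]: 0b1101 ⊕ 0b1110 ⊕ 0b0110 = 0b0101.
P'[5]: 0b0111 ⊕ 0b0011 ⊕ 0b0001 = 0b0101.

P'[1] = 0b0110, P'[2] = 0b1011, P'[3] = 0b0010, P'[4] = 0b0101, P'[5] = 0b0101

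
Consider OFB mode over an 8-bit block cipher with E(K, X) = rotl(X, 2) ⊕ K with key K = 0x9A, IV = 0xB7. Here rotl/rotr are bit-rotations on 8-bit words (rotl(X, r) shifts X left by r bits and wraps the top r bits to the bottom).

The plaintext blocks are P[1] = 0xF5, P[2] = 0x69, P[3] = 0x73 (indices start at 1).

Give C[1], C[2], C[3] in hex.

C[1] = 0xB1, C[2] = 0xE2, C[3] = 0xC7

OFB encryption: S_i = E(K, S_{i−1}) with S_{0} = IV; C_i = P_i ⊕ S_i.
C[1]: S = E(K, 0xB7) = 0x44; 0xF5 ⊕ 0x44 = 0xB1.
C[2]: S = E(K, 0x44) = 0x8B; 0x69 ⊕ 0x8B = 0xE2.
C[3]: S = E(K, 0x8B) = 0xB4; 0x73 ⊕ 0xB4 = 0xC7.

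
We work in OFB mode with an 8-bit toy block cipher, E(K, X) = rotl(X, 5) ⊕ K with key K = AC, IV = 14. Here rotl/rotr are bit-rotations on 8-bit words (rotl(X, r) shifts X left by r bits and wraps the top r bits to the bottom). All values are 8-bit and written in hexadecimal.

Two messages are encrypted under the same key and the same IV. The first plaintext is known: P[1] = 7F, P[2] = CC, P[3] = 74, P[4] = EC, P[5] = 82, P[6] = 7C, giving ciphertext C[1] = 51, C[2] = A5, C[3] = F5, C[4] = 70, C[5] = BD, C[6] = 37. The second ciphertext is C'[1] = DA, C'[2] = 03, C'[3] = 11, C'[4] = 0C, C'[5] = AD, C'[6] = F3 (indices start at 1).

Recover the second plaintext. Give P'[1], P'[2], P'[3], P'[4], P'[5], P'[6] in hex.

P'[1] = F4, P'[2] = 6A, P'[3] = 90, P'[4] = 90, P'[5] = 92, P'[6] = B8

In OFB with a reused IV, both messages share the same keystream S_i, so C_i ⊕ C'_i = P_i ⊕ P'_i and thus P'_i = P_i ⊕ C_i ⊕ C'_i.
P'[1]: 7F ⊕ 51 ⊕ DA = F4.
P'[2]: CC ⊕ A5 ⊕ 03 = 6A.
P'[3]: 74 ⊕ F5 ⊕ 11 = 90.
P'[4]: EC ⊕ 70 ⊕ 0C = 90.
P'[5]: 82 ⊕ BD ⊕ AD = 92.
P'[6]: 7C ⊕ 37 ⊕ F3 = B8.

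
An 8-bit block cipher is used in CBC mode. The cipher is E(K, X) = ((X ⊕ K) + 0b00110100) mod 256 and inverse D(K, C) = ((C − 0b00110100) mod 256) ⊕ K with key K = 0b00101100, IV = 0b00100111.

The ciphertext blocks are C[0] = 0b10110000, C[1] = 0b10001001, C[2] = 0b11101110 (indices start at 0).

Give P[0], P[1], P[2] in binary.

CBC decryption: P_i = D(K, C_i) ⊕ C_{i−1}, with C_{−1} = IV.
P[0]: D(K, 0b10110000) = 0b01010000; 0b01010000 ⊕ 0b00100111 = 0b01110111.
P[1]: D(K, 0b10001001) = 0b01111001; 0b01111001 ⊕ 0b10110000 = 0b11001001.
P[2]: D(K, 0b11101110) = 0b10010110; 0b10010110 ⊕ 0b10001001 = 0b00011111.

P[0] = 0b01110111, P[1] = 0b11001001, P[2] = 0b00011111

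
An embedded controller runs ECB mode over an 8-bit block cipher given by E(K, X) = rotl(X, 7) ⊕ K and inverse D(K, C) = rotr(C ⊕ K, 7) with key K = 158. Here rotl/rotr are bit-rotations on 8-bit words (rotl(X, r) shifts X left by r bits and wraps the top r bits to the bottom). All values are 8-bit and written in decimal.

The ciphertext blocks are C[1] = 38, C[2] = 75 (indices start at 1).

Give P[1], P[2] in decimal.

P[1] = 113, P[2] = 171

ECB decryption: P_i = D(K, C_i).
P[1]: D(K, 38) = 113.
P[2]: D(K, 75) = 171.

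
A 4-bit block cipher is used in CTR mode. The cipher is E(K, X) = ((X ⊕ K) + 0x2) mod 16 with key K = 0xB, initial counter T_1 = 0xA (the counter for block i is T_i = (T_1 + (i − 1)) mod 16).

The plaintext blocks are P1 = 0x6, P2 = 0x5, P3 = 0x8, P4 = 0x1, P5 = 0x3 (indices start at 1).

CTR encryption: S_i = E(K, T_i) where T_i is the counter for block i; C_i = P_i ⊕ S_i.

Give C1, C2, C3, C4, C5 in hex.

C1 = 0x5, C2 = 0x7, C3 = 0x1, C4 = 0x9, C5 = 0x4

C1: T = 0xA, S = E(K, T) = 0x3; 0x6 ⊕ 0x3 = 0x5.
C2: T = 0xB, S = E(K, T) = 0x2; 0x5 ⊕ 0x2 = 0x7.
C3: T = 0xC, S = E(K, T) = 0x9; 0x8 ⊕ 0x9 = 0x1.
C4: T = 0xD, S = E(K, T) = 0x8; 0x1 ⊕ 0x8 = 0x9.
C5: T = 0xE, S = E(K, T) = 0x7; 0x3 ⊕ 0x7 = 0x4.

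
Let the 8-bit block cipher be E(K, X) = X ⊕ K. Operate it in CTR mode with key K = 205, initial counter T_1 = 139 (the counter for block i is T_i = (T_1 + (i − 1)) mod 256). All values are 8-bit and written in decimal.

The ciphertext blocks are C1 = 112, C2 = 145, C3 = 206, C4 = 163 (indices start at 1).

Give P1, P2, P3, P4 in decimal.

CTR decryption: S_i = E(K, T_i) where T_i is the counter for block i; P_i = C_i ⊕ S_i.
P1: T = 139, S = E(K, T) = 70; 112 ⊕ 70 = 54.
P2: T = 140, S = E(K, T) = 65; 145 ⊕ 65 = 208.
P3: T = 141, S = E(K, T) = 64; 206 ⊕ 64 = 142.
P4: T = 142, S = E(K, T) = 67; 163 ⊕ 67 = 224.

P1 = 54, P2 = 208, P3 = 142, P4 = 224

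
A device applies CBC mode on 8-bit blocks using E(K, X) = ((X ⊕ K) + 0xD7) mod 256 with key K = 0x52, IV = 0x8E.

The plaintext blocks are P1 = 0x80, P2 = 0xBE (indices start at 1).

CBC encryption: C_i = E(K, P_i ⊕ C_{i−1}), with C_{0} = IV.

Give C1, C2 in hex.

C1 = 0x33, C2 = 0xB6

C1: P1 ⊕ 0x8E = 0x0E; E(K, 0x0E) = 0x33.
C2: P2 ⊕ 0x33 = 0x8D; E(K, 0x8D) = 0xB6.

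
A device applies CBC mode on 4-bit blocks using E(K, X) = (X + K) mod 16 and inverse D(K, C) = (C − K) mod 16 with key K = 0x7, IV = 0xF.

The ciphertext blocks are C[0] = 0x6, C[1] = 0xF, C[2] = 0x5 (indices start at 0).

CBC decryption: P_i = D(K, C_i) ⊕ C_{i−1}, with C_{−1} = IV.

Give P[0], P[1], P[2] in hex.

P[0]: D(K, 0x6) = 0xF; 0xF ⊕ 0xF = 0x0.
P[1]: D(K, 0xF) = 0x8; 0x8 ⊕ 0x6 = 0xE.
P[2]: D(K, 0x5) = 0xE; 0xE ⊕ 0xF = 0x1.

P[0] = 0x0, P[1] = 0xE, P[2] = 0x1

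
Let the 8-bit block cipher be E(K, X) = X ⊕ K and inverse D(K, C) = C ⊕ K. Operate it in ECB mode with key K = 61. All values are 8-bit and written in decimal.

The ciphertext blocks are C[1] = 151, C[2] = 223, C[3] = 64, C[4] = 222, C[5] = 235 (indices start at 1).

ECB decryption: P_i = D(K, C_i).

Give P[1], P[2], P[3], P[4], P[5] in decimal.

P[1] = 170, P[2] = 226, P[3] = 125, P[4] = 227, P[5] = 214

P[1]: D(K, 151) = 170.
P[2]: D(K, 223) = 226.
P[3]: D(K, 64) = 125.
P[4]: D(K, 222) = 227.
P[5]: D(K, 235) = 214.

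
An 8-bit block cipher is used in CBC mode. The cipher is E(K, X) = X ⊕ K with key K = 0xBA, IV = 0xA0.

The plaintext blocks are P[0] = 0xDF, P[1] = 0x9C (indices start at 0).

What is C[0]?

CBC encryption: C_i = E(K, P_i ⊕ C_{i−1}), with C_{−1} = IV.
C[0]: P[0] ⊕ 0xA0 = 0x7F; E(K, 0x7F) = 0xC5.

C[0] = 0xC5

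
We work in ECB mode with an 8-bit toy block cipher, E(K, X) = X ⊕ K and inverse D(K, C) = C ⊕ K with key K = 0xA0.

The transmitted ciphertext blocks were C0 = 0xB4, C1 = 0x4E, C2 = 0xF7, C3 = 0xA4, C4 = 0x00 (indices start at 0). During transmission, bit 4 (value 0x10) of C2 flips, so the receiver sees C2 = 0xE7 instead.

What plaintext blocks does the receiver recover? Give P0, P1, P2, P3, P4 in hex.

P0 = 0x14, P1 = 0xEE, P2 = 0x47, P3 = 0x04, P4 = 0xA0

ECB decryption: P_i = D(K, C_i).
Only C2 changed, to 0xE7. In ECB, a change in C_i affects only P_i. Decrypting the received ciphertext:
P0: D(K, 0xB4) = 0x14.
P1: D(K, 0x4E) = 0xEE.
P2: D(K, 0xE7) = 0x47.
P3: D(K, 0xA4) = 0x04.
P4: D(K, 0x00) = 0xA0.
Blocks that differ from the original plaintext: P2.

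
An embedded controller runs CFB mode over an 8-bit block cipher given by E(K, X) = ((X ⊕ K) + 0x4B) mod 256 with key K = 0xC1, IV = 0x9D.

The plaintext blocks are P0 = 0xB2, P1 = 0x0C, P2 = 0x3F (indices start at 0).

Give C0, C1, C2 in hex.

CFB encryption: C_i = P_i ⊕ E(K, C_{i−1}), with C_{−1} = IV.
C0: E(K, 0x9D) = 0xA7; 0xB2 ⊕ 0xA7 = 0x15.
C1: E(K, 0x15) = 0x1F; 0x0C ⊕ 0x1F = 0x13.
C2: E(K, 0x13) = 0x1D; 0x3F ⊕ 0x1D = 0x22.

C0 = 0x15, C1 = 0x13, C2 = 0x22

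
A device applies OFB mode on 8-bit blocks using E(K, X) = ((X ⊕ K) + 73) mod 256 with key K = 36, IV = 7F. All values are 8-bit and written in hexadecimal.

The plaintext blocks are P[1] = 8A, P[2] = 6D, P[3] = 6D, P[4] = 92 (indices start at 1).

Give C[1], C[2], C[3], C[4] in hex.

C[1] = 36, C[2] = 90, C[3] = 53, C[4] = E9

OFB encryption: S_i = E(K, S_{i−1}) with S_{0} = IV; C_i = P_i ⊕ S_i.
C[1]: S = E(K, 7F) = BC; 8A ⊕ BC = 36.
C[2]: S = E(K, BC) = FD; 6D ⊕ FD = 90.
C[3]: S = E(K, FD) = 3E; 6D ⊕ 3E = 53.
C[4]: S = E(K, 3E) = 7B; 92 ⊕ 7B = E9.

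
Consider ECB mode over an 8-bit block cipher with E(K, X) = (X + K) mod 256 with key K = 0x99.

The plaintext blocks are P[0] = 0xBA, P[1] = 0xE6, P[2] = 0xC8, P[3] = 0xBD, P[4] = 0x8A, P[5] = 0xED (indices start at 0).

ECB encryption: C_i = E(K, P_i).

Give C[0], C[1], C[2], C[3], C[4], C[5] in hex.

C[0] = 0x53, C[1] = 0x7F, C[2] = 0x61, C[3] = 0x56, C[4] = 0x23, C[5] = 0x86

C[0]: E(K, 0xBA) = 0x53.
C[1]: E(K, 0xE6) = 0x7F.
C[2]: E(K, 0xC8) = 0x61.
C[3]: E(K, 0xBD) = 0x56.
C[4]: E(K, 0x8A) = 0x23.
C[5]: E(K, 0xED) = 0x86.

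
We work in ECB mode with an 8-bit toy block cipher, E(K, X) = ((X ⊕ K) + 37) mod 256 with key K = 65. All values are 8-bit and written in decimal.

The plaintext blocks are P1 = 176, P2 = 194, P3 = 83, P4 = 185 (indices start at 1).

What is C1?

C1 = 22

ECB encryption: C_i = E(K, P_i).
C1: E(K, 176) = 22.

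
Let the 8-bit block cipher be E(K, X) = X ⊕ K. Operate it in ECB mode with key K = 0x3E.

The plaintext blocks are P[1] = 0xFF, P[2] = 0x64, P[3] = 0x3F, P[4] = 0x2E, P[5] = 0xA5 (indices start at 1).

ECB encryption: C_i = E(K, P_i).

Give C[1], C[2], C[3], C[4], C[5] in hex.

C[1]: E(K, 0xFF) = 0xC1.
C[2]: E(K, 0x64) = 0x5A.
C[3]: E(K, 0x3F) = 0x01.
C[4]: E(K, 0x2E) = 0x10.
C[5]: E(K, 0xA5) = 0x9B.

C[1] = 0xC1, C[2] = 0x5A, C[3] = 0x01, C[4] = 0x10, C[5] = 0x9B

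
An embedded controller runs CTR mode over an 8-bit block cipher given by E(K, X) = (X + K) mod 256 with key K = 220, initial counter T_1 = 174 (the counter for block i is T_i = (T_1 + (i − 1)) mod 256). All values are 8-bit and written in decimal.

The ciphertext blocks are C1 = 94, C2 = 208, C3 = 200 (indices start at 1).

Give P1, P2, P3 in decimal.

P1 = 212, P2 = 91, P3 = 68

CTR decryption: S_i = E(K, T_i) where T_i is the counter for block i; P_i = C_i ⊕ S_i.
P1: T = 174, S = E(K, T) = 138; 94 ⊕ 138 = 212.
P2: T = 175, S = E(K, T) = 139; 208 ⊕ 139 = 91.
P3: T = 176, S = E(K, T) = 140; 200 ⊕ 140 = 68.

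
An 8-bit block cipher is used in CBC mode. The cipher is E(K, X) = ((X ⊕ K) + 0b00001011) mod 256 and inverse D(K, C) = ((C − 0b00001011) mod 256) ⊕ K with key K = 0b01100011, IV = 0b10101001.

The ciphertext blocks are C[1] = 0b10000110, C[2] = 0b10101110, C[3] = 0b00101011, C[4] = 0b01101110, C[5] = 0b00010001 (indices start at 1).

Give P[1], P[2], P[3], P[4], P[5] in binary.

CBC decryption: P_i = D(K, C_i) ⊕ C_{i−1}, with C_{0} = IV.
P[1]: D(K, 0b10000110) = 0b00011000; 0b00011000 ⊕ 0b10101001 = 0b10110001.
P[2]: D(K, 0b10101110) = 0b11000000; 0b11000000 ⊕ 0b10000110 = 0b01000110.
P[3]: D(K, 0b00101011) = 0b01000011; 0b01000011 ⊕ 0b10101110 = 0b11101101.
P[4]: D(K, 0b01101110) = 0b00000000; 0b00000000 ⊕ 0b00101011 = 0b00101011.
P[5]: D(K, 0b00010001) = 0b01100101; 0b01100101 ⊕ 0b01101110 = 0b00001011.

P[1] = 0b10110001, P[2] = 0b01000110, P[3] = 0b11101101, P[4] = 0b00101011, P[5] = 0b00001011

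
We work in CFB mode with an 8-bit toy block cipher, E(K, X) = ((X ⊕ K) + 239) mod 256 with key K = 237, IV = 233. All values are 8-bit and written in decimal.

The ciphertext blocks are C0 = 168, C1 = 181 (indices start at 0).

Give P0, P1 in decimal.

P0 = 91, P1 = 129

CFB decryption: P_i = C_i ⊕ E(K, C_{i−1}), with C_{−1} = IV.
P0: E(K, 233) = 243; 168 ⊕ 243 = 91.
P1: E(K, 168) = 52; 181 ⊕ 52 = 129.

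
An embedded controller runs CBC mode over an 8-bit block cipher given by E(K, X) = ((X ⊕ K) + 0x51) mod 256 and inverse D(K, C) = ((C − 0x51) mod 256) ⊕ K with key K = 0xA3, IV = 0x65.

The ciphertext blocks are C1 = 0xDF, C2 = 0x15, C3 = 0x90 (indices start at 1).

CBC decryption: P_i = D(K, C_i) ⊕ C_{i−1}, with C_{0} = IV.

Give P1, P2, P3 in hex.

P1 = 0x48, P2 = 0xB8, P3 = 0x89

P1: D(K, 0xDF) = 0x2D; 0x2D ⊕ 0x65 = 0x48.
P2: D(K, 0x15) = 0x67; 0x67 ⊕ 0xDF = 0xB8.
P3: D(K, 0x90) = 0x9C; 0x9C ⊕ 0x15 = 0x89.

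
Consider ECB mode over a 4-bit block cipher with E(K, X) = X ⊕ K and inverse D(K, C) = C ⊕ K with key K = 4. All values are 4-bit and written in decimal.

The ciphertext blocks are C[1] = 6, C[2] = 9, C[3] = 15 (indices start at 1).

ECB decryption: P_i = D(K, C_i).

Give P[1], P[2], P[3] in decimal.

P[1]: D(K, 6) = 2.
P[2]: D(K, 9) = 13.
P[3]: D(K, 15) = 11.

P[1] = 2, P[2] = 13, P[3] = 11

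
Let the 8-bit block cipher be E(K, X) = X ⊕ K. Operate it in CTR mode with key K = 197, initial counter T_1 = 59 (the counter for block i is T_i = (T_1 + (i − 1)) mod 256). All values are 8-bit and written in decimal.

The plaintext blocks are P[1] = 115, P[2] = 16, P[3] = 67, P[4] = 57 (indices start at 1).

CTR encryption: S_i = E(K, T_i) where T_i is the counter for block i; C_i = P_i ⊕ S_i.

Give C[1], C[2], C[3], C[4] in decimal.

C[1]: T = 59, S = E(K, T) = 254; 115 ⊕ 254 = 141.
C[2]: T = 60, S = E(K, T) = 249; 16 ⊕ 249 = 233.
C[3]: T = 61, S = E(K, T) = 248; 67 ⊕ 248 = 187.
C[4]: T = 62, S = E(K, T) = 251; 57 ⊕ 251 = 194.

C[1] = 141, C[2] = 233, C[3] = 187, C[4] = 194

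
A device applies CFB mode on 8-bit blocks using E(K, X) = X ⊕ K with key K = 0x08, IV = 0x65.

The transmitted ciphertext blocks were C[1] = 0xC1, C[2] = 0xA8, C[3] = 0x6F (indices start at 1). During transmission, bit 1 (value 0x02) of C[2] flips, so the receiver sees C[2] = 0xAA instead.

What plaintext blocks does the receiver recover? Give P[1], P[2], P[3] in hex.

CFB decryption: P_i = C_i ⊕ E(K, C_{i−1}), with C_{0} = IV.
Only C[2] changed, to 0xAA. In CFB, a change in C_i flips the same bit in P_i and garbles P_{i+1}. Decrypting the received ciphertext:
P[1]: E(K, 0x65) = 0x6D; 0xC1 ⊕ 0x6D = 0xAC.
P[2]: E(K, 0xC1) = 0xC9; 0xAA ⊕ 0xC9 = 0x63.
P[3]: E(K, 0xAA) = 0xA2; 0x6F ⊕ 0xA2 = 0xCD.
Blocks that differ from the original plaintext: P[2], P[3].

P[1] = 0xAC, P[2] = 0x63, P[3] = 0xCD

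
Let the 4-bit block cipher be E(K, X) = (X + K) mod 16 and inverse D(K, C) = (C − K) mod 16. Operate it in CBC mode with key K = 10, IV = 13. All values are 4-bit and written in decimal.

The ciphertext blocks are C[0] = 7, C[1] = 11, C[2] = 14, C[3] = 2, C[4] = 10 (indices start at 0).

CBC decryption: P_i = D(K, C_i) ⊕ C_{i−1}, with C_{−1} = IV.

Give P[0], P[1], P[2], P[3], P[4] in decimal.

P[0] = 0, P[1] = 6, P[2] = 15, P[3] = 6, P[4] = 2

P[0]: D(K, 7) = 13; 13 ⊕ 13 = 0.
P[1]: D(K, 11) = 1; 1 ⊕ 7 = 6.
P[2]: D(K, 14) = 4; 4 ⊕ 11 = 15.
P[3]: D(K, 2) = 8; 8 ⊕ 14 = 6.
P[4]: D(K, 10) = 0; 0 ⊕ 2 = 2.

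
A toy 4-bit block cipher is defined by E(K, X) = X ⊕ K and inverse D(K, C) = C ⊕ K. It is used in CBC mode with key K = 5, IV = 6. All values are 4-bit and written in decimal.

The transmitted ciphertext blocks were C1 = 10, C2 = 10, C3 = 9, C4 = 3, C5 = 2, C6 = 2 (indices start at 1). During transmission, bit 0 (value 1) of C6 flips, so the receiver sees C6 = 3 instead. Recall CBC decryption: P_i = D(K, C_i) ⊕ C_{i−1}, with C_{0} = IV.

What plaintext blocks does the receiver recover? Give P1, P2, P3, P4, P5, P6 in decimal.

P1 = 9, P2 = 5, P3 = 6, P4 = 15, P5 = 4, P6 = 4

Only C6 changed, to 3. In CBC, a change in C_i garbles P_i and flips the same bit in P_{i+1}. Decrypting the received ciphertext:
P1: D(K, 10) = 15; 15 ⊕ 6 = 9.
P2: D(K, 10) = 15; 15 ⊕ 10 = 5.
P3: D(K, 9) = 12; 12 ⊕ 10 = 6.
P4: D(K, 3) = 6; 6 ⊕ 9 = 15.
P5: D(K, 2) = 7; 7 ⊕ 3 = 4.
P6: D(K, 3) = 6; 6 ⊕ 2 = 4.
Blocks that differ from the original plaintext: P6.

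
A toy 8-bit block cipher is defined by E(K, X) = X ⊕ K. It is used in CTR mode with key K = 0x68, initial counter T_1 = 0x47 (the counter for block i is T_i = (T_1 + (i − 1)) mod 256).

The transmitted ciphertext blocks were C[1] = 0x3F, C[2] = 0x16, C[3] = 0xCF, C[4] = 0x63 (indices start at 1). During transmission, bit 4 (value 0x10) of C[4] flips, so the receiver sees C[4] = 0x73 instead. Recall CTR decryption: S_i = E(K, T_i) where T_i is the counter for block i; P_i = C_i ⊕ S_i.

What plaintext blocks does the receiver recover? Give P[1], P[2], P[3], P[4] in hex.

Only C[4] changed, to 0x73. In CTR, a change in C_i flips the same bit in P_i only; the keystream is unaffected. Decrypting the received ciphertext:
P[1]: T = 0x47, S = E(K, T) = 0x2F; 0x3F ⊕ 0x2F = 0x10.
P[2]: T = 0x48, S = E(K, T) = 0x20; 0x16 ⊕ 0x20 = 0x36.
P[3]: T = 0x49, S = E(K, T) = 0x21; 0xCF ⊕ 0x21 = 0xEE.
P[4]: T = 0x4A, S = E(K, T) = 0x22; 0x73 ⊕ 0x22 = 0x51.
Blocks that differ from the original plaintext: P[4].

P[1] = 0x10, P[2] = 0x36, P[3] = 0xEE, P[4] = 0x51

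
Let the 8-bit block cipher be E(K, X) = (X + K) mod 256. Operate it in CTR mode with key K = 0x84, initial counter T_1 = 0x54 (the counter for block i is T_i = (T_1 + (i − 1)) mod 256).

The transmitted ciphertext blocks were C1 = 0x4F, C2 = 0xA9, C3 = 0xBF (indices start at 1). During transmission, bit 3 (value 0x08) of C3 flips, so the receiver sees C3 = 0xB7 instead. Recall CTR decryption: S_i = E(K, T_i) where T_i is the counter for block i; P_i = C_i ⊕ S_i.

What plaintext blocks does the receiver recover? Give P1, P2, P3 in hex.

P1 = 0x97, P2 = 0x70, P3 = 0x6D

Only C3 changed, to 0xB7. In CTR, a change in C_i flips the same bit in P_i only; the keystream is unaffected. Decrypting the received ciphertext:
P1: T = 0x54, S = E(K, T) = 0xD8; 0x4F ⊕ 0xD8 = 0x97.
P2: T = 0x55, S = E(K, T) = 0xD9; 0xA9 ⊕ 0xD9 = 0x70.
P3: T = 0x56, S = E(K, T) = 0xDA; 0xB7 ⊕ 0xDA = 0x6D.
Blocks that differ from the original plaintext: P3.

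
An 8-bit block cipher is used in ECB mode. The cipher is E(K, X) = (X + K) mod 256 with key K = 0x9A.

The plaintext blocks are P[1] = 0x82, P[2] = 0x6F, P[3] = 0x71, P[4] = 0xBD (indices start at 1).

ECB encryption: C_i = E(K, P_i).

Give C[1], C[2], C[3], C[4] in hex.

C[1] = 0x1C, C[2] = 0x09, C[3] = 0x0B, C[4] = 0x57

C[1]: E(K, 0x82) = 0x1C.
C[2]: E(K, 0x6F) = 0x09.
C[3]: E(K, 0x71) = 0x0B.
C[4]: E(K, 0xBD) = 0x57.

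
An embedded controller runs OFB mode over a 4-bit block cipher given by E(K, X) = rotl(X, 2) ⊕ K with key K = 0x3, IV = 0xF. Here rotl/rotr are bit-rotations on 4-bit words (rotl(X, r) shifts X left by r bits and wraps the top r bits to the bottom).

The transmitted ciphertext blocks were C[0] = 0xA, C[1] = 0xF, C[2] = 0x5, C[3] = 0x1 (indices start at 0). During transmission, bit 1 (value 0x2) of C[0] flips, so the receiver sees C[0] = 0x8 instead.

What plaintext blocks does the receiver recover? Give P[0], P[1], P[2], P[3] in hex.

OFB decryption: S_i = E(K, S_{i−1}) with S_{−1} = IV; P_i = C_i ⊕ S_i.
Only C[0] changed, to 0x8. In OFB, a change in C_i flips the same bit in P_i only; the keystream is unaffected. Decrypting the received ciphertext:
P[0]: S = E(K, 0xF) = 0xC; 0x8 ⊕ 0xC = 0x4.
P[1]: S = E(K, 0xC) = 0x0; 0xF ⊕ 0x0 = 0xF.
P[2]: S = E(K, 0x0) = 0x3; 0x5 ⊕ 0x3 = 0x6.
P[3]: S = E(K, 0x3) = 0xF; 0x1 ⊕ 0xF = 0xE.
Blocks that differ from the original plaintext: P[0].

P[0] = 0x4, P[1] = 0xF, P[2] = 0x6, P[3] = 0xE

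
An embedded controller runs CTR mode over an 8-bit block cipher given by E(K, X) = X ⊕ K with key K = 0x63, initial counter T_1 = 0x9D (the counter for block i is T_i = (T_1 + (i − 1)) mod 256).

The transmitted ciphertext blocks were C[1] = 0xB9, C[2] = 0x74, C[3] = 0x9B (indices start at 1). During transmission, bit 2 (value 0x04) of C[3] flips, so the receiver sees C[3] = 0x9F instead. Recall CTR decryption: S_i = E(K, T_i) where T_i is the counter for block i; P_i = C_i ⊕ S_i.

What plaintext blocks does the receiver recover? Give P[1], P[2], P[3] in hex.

P[1] = 0x47, P[2] = 0x89, P[3] = 0x63

Only C[3] changed, to 0x9F. In CTR, a change in C_i flips the same bit in P_i only; the keystream is unaffected. Decrypting the received ciphertext:
P[1]: T = 0x9D, S = E(K, T) = 0xFE; 0xB9 ⊕ 0xFE = 0x47.
P[2]: T = 0x9E, S = E(K, T) = 0xFD; 0x74 ⊕ 0xFD = 0x89.
P[3]: T = 0x9F, S = E(K, T) = 0xFC; 0x9F ⊕ 0xFC = 0x63.
Blocks that differ from the original plaintext: P[3].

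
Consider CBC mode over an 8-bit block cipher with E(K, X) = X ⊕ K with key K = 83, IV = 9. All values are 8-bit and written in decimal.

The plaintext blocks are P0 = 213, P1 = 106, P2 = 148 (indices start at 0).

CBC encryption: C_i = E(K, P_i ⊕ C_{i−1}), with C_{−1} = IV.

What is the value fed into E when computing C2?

C0: P0 ⊕ 9 = 220; E(K, 220) = 143.
C1: P1 ⊕ 143 = 229; E(K, 229) = 182.
C2: P2 ⊕ 182 = 34; E(K, 34) = 113.
So the input to E for block 2 is 34.

34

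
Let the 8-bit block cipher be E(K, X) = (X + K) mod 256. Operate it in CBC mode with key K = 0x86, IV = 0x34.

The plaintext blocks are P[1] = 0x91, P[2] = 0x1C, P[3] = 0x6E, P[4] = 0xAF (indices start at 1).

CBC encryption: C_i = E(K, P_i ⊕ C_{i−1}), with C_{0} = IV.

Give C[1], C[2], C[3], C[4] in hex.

C[1]: P[1] ⊕ 0x34 = 0xA5; E(K, 0xA5) = 0x2B.
C[2]: P[2] ⊕ 0x2B = 0x37; E(K, 0x37) = 0xBD.
C[3]: P[3] ⊕ 0xBD = 0xD3; E(K, 0xD3) = 0x59.
C[4]: P[4] ⊕ 0x59 = 0xF6; E(K, 0xF6) = 0x7C.

C[1] = 0x2B, C[2] = 0xBD, C[3] = 0x59, C[4] = 0x7C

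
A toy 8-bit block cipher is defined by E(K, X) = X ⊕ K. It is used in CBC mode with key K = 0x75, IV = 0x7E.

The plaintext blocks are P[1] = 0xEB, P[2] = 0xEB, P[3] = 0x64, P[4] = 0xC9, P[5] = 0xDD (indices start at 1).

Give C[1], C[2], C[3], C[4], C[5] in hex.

CBC encryption: C_i = E(K, P_i ⊕ C_{i−1}), with C_{0} = IV.
C[1]: P[1] ⊕ 0x7E = 0x95; E(K, 0x95) = 0xE0.
C[2]: P[2] ⊕ 0xE0 = 0x0B; E(K, 0x0B) = 0x7E.
C[3]: P[3] ⊕ 0x7E = 0x1A; E(K, 0x1A) = 0x6F.
C[4]: P[4] ⊕ 0x6F = 0xA6; E(K, 0xA6) = 0xD3.
C[5]: P[5] ⊕ 0xD3 = 0x0E; E(K, 0x0E) = 0x7B.

C[1] = 0xE0, C[2] = 0x7E, C[3] = 0x6F, C[4] = 0xD3, C[5] = 0x7B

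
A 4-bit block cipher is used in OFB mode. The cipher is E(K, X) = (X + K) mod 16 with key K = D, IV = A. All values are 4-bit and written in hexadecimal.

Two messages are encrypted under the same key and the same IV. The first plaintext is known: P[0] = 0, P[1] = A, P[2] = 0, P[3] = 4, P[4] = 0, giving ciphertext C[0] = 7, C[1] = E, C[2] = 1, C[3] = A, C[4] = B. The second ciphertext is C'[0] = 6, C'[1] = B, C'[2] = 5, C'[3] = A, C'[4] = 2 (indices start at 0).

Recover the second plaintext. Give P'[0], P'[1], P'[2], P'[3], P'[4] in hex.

In OFB with a reused IV, both messages share the same keystream S_i, so C_i ⊕ C'_i = P_i ⊕ P'_i and thus P'_i = P_i ⊕ C_i ⊕ C'_i.
P'[0]: 0 ⊕ 7 ⊕ 6 = 1.
P'[1]: A ⊕ E ⊕ B = F.
P'[2]: 0 ⊕ 1 ⊕ 5 = 4.
P'[3]: 4 ⊕ A ⊕ A = 4.
P'[4]: 0 ⊕ B ⊕ 2 = 9.

P'[0] = 1, P'[1] = F, P'[2] = 4, P'[3] = 4, P'[4] = 9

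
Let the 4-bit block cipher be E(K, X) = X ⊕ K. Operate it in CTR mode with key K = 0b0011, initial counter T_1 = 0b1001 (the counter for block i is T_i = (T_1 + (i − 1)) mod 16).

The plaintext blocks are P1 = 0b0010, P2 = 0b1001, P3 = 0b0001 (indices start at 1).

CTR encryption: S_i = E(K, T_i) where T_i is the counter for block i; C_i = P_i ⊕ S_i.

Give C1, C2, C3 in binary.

C1 = 0b1000, C2 = 0b0000, C3 = 0b1001

C1: T = 0b1001, S = E(K, T) = 0b1010; 0b0010 ⊕ 0b1010 = 0b1000.
C2: T = 0b1010, S = E(K, T) = 0b1001; 0b1001 ⊕ 0b1001 = 0b0000.
C3: T = 0b1011, S = E(K, T) = 0b1000; 0b0001 ⊕ 0b1000 = 0b1001.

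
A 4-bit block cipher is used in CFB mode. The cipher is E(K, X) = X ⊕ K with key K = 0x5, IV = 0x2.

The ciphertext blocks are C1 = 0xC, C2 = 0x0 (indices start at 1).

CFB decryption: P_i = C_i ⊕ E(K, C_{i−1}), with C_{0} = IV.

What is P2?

P2: E(K, 0xC) = 0x9; 0x0 ⊕ 0x9 = 0x9.

P2 = 0x9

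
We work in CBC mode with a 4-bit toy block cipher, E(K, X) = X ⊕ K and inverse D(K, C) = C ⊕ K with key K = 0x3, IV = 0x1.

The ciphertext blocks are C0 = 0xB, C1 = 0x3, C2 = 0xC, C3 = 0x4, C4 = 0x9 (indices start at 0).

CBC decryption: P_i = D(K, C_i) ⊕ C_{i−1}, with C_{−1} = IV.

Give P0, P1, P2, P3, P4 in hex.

P0 = 0x9, P1 = 0xB, P2 = 0xC, P3 = 0xB, P4 = 0xE

P0: D(K, 0xB) = 0x8; 0x8 ⊕ 0x1 = 0x9.
P1: D(K, 0x3) = 0x0; 0x0 ⊕ 0xB = 0xB.
P2: D(K, 0xC) = 0xF; 0xF ⊕ 0x3 = 0xC.
P3: D(K, 0x4) = 0x7; 0x7 ⊕ 0xC = 0xB.
P4: D(K, 0x9) = 0xA; 0xA ⊕ 0x4 = 0xE.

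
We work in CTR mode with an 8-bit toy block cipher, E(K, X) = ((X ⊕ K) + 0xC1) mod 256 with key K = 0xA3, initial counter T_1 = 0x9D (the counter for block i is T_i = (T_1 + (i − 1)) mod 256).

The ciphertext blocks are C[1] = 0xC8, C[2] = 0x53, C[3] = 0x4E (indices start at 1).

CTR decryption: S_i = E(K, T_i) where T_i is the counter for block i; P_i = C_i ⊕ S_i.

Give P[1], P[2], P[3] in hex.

P[1] = 0x37, P[2] = 0xAD, P[3] = 0xB3

P[1]: T = 0x9D, S = E(K, T) = 0xFF; 0xC8 ⊕ 0xFF = 0x37.
P[2]: T = 0x9E, S = E(K, T) = 0xFE; 0x53 ⊕ 0xFE = 0xAD.
P[3]: T = 0x9F, S = E(K, T) = 0xFD; 0x4E ⊕ 0xFD = 0xB3.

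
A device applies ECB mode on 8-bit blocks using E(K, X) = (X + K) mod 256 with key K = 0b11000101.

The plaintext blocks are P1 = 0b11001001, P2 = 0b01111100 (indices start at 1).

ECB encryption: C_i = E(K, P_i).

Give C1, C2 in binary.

C1 = 0b10001110, C2 = 0b01000001

C1: E(K, 0b11001001) = 0b10001110.
C2: E(K, 0b01111100) = 0b01000001.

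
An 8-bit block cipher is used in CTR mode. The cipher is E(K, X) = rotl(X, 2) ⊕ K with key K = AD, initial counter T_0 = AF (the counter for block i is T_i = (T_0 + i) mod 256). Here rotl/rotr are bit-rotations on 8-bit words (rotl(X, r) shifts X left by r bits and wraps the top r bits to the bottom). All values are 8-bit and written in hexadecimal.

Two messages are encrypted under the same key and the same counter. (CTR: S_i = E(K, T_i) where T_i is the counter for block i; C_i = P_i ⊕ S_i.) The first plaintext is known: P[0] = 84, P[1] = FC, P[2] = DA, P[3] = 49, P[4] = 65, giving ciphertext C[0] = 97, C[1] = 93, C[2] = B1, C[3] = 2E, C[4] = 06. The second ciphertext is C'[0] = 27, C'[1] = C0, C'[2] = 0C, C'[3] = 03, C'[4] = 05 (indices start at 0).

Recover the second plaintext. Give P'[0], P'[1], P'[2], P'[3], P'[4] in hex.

P'[0] = 34, P'[1] = AF, P'[2] = 67, P'[3] = 64, P'[4] = 66

In CTR with a reused counter, both messages share the same keystream S_i, so C_i ⊕ C'_i = P_i ⊕ P'_i and thus P'_i = P_i ⊕ C_i ⊕ C'_i.
P'[0]: 84 ⊕ 97 ⊕ 27 = 34.
P'[1]: FC ⊕ 93 ⊕ C0 = AF.
P'[2]: DA ⊕ B1 ⊕ 0C = 67.
P'[3]: 49 ⊕ 2E ⊕ 03 = 64.
P'[4]: 65 ⊕ 06 ⊕ 05 = 66.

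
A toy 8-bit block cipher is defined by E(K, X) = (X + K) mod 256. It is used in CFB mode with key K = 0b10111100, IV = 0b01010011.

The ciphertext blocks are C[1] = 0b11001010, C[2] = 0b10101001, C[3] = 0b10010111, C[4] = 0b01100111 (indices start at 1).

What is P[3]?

CFB decryption: P_i = C_i ⊕ E(K, C_{i−1}), with C_{0} = IV.
P[3]: E(K, 0b10101001) = 0b01100101; 0b10010111 ⊕ 0b01100101 = 0b11110010.

P[3] = 0b11110010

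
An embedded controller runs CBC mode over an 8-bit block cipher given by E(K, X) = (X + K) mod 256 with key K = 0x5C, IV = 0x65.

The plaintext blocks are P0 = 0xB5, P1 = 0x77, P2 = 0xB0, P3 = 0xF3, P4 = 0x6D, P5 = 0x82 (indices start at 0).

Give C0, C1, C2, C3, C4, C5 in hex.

CBC encryption: C_i = E(K, P_i ⊕ C_{i−1}), with C_{−1} = IV.
C0: P0 ⊕ 0x65 = 0xD0; E(K, 0xD0) = 0x2C.
C1: P1 ⊕ 0x2C = 0x5B; E(K, 0x5B) = 0xB7.
C2: P2 ⊕ 0xB7 = 0x07; E(K, 0x07) = 0x63.
C3: P3 ⊕ 0x63 = 0x90; E(K, 0x90) = 0xEC.
C4: P4 ⊕ 0xEC = 0x81; E(K, 0x81) = 0xDD.
C5: P5 ⊕ 0xDD = 0x5F; E(K, 0x5F) = 0xBB.

C0 = 0x2C, C1 = 0xB7, C2 = 0x63, C3 = 0xEC, C4 = 0xDD, C5 = 0xBB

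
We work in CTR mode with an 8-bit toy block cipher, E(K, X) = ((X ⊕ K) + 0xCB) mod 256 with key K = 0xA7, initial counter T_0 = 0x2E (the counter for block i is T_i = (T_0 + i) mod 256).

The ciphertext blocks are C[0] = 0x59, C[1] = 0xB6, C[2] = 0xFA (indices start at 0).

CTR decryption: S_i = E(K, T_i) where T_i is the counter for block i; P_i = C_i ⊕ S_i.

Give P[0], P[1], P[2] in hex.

P[0] = 0x0D, P[1] = 0xE5, P[2] = 0x98

P[0]: T = 0x2E, S = E(K, T) = 0x54; 0x59 ⊕ 0x54 = 0x0D.
P[1]: T = 0x2F, S = E(K, T) = 0x53; 0xB6 ⊕ 0x53 = 0xE5.
P[2]: T = 0x30, S = E(K, T) = 0x62; 0xFA ⊕ 0x62 = 0x98.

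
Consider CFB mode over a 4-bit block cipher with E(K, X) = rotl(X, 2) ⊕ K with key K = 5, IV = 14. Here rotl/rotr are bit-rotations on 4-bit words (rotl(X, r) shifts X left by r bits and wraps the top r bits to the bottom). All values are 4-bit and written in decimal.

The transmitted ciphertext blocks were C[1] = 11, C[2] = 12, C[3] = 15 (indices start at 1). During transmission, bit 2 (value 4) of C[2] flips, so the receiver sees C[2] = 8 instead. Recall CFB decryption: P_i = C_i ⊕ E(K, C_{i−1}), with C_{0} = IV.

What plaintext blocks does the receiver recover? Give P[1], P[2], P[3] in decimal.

Only C[2] changed, to 8. In CFB, a change in C_i flips the same bit in P_i and garbles P_{i+1}. Decrypting the received ciphertext:
P[1]: E(K, 14) = 14; 11 ⊕ 14 = 5.
P[2]: E(K, 11) = 11; 8 ⊕ 11 = 3.
P[3]: E(K, 8) = 7; 15 ⊕ 7 = 8.
Blocks that differ from the original plaintext: P[2], P[3].

P[1] = 5, P[2] = 3, P[3] = 8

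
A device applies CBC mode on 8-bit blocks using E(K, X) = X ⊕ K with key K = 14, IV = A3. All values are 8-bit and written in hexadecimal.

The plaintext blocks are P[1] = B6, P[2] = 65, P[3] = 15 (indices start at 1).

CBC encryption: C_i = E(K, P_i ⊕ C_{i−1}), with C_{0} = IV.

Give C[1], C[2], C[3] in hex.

C[1]: P[1] ⊕ A3 = 15; E(K, 15) = 01.
C[2]: P[2] ⊕ 01 = 64; E(K, 64) = 70.
C[3]: P[3] ⊕ 70 = 65; E(K, 65) = 71.

C[1] = 01, C[2] = 70, C[3] = 71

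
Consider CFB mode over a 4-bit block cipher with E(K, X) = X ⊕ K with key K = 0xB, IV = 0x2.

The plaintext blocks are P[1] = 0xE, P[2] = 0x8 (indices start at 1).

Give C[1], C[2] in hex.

C[1] = 0x7, C[2] = 0x4

CFB encryption: C_i = P_i ⊕ E(K, C_{i−1}), with C_{0} = IV.
C[1]: E(K, 0x2) = 0x9; 0xE ⊕ 0x9 = 0x7.
C[2]: E(K, 0x7) = 0xC; 0x8 ⊕ 0xC = 0x4.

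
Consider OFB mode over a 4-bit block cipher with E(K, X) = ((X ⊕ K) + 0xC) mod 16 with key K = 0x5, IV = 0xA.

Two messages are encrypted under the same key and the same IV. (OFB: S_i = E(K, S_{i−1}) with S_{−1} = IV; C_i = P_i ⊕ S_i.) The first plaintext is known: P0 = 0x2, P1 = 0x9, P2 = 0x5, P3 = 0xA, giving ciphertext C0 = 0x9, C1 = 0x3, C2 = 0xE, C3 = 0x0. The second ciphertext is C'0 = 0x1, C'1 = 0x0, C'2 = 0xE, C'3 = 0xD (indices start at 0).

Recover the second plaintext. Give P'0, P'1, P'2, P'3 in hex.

In OFB with a reused IV, both messages share the same keystream S_i, so C_i ⊕ C'_i = P_i ⊕ P'_i and thus P'_i = P_i ⊕ C_i ⊕ C'_i.
P'0: 0x2 ⊕ 0x9 ⊕ 0x1 = 0xA.
P'1: 0x9 ⊕ 0x3 ⊕ 0x0 = 0xA.
P'2: 0x5 ⊕ 0xE ⊕ 0xE = 0x5.
P'3: 0xA ⊕ 0x0 ⊕ 0xD = 0x7.

P'0 = 0xA, P'1 = 0xA, P'2 = 0x5, P'3 = 0x7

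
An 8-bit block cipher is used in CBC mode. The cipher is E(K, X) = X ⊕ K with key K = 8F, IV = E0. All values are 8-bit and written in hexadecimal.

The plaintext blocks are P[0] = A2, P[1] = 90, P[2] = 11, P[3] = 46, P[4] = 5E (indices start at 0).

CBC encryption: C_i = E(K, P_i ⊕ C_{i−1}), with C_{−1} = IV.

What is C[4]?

C[4] = 54

C[0]: P[0] ⊕ E0 = 42; E(K, 42) = CD.
C[1]: P[1] ⊕ CD = 5D; E(K, 5D) = D2.
C[2]: P[2] ⊕ D2 = C3; E(K, C3) = 4C.
C[3]: P[3] ⊕ 4C = 0A; E(K, 0A) = 85.
C[4]: P[4] ⊕ 85 = DB; E(K, DB) = 54.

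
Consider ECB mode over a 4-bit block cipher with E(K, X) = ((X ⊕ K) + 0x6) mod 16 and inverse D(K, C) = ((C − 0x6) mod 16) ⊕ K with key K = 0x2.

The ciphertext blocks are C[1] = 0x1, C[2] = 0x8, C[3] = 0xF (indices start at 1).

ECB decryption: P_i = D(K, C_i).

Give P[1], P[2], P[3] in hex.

P[1] = 0x9, P[2] = 0x0, P[3] = 0xB

P[1]: D(K, 0x1) = 0x9.
P[2]: D(K, 0x8) = 0x0.
P[3]: D(K, 0xF) = 0xB.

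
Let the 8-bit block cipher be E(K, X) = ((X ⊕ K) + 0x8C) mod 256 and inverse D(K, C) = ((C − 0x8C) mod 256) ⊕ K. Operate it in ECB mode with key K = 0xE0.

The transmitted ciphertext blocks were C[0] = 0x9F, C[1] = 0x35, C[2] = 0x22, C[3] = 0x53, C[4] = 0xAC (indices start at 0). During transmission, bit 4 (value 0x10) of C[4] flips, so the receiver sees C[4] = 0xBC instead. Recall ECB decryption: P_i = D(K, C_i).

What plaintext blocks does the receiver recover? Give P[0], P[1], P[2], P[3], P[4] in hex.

Only C[4] changed, to 0xBC. In ECB, a change in C_i affects only P_i. Decrypting the received ciphertext:
P[0]: D(K, 0x9F) = 0xF3.
P[1]: D(K, 0x35) = 0x49.
P[2]: D(K, 0x22) = 0x76.
P[3]: D(K, 0x53) = 0x27.
P[4]: D(K, 0xBC) = 0xD0.
Blocks that differ from the original plaintext: P[4].

P[0] = 0xF3, P[1] = 0x49, P[2] = 0x76, P[3] = 0x27, P[4] = 0xD0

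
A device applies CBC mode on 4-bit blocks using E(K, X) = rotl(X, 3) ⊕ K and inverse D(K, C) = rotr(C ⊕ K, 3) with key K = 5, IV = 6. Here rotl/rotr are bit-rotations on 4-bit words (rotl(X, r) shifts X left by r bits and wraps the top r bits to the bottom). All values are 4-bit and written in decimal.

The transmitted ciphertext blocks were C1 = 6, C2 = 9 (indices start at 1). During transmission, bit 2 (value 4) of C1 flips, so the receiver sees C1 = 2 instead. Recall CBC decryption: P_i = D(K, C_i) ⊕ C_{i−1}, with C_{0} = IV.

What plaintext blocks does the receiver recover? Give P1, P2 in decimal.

P1 = 8, P2 = 11

Only C1 changed, to 2. In CBC, a change in C_i garbles P_i and flips the same bit in P_{i+1}. Decrypting the received ciphertext:
P1: D(K, 2) = 14; 14 ⊕ 6 = 8.
P2: D(K, 9) = 9; 9 ⊕ 2 = 11.
Blocks that differ from the original plaintext: P1, P2.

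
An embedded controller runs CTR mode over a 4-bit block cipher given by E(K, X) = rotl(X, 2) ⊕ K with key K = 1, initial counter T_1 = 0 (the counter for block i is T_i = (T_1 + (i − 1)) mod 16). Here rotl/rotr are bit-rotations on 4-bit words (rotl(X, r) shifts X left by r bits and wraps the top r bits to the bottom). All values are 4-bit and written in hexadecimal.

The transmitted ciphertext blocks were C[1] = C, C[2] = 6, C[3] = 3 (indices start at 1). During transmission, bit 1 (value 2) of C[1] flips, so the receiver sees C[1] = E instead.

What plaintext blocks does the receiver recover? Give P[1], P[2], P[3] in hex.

CTR decryption: S_i = E(K, T_i) where T_i is the counter for block i; P_i = C_i ⊕ S_i.
Only C[1] changed, to E. In CTR, a change in C_i flips the same bit in P_i only; the keystream is unaffected. Decrypting the received ciphertext:
P[1]: T = 0, S = E(K, T) = 1; E ⊕ 1 = F.
P[2]: T = 1, S = E(K, T) = 5; 6 ⊕ 5 = 3.
P[3]: T = 2, S = E(K, T) = 9; 3 ⊕ 9 = A.
Blocks that differ from the original plaintext: P[1].

P[1] = F, P[2] = 3, P[3] = A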